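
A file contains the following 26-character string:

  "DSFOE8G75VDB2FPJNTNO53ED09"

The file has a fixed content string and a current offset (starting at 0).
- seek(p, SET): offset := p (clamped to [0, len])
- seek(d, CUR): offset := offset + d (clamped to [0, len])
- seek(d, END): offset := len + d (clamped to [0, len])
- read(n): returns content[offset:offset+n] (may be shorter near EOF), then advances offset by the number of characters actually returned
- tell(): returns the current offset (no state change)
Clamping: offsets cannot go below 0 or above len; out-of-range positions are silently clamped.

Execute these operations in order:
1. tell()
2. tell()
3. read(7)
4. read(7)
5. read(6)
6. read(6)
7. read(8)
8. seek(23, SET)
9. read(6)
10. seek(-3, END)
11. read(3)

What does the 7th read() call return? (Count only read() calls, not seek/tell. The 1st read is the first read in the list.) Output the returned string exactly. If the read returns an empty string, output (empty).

After 1 (tell()): offset=0
After 2 (tell()): offset=0
After 3 (read(7)): returned 'DSFOE8G', offset=7
After 4 (read(7)): returned '75VDB2F', offset=14
After 5 (read(6)): returned 'PJNTNO', offset=20
After 6 (read(6)): returned '53ED09', offset=26
After 7 (read(8)): returned '', offset=26
After 8 (seek(23, SET)): offset=23
After 9 (read(6)): returned 'D09', offset=26
After 10 (seek(-3, END)): offset=23
After 11 (read(3)): returned 'D09', offset=26

Answer: D09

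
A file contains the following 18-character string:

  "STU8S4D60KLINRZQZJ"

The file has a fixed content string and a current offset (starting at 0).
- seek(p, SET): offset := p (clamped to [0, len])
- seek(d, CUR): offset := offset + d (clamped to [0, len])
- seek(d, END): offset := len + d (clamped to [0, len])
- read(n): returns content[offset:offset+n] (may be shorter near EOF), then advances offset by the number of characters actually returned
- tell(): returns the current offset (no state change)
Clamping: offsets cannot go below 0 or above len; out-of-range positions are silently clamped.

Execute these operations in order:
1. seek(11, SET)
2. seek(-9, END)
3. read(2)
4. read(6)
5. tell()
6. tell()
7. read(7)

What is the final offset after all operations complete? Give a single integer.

After 1 (seek(11, SET)): offset=11
After 2 (seek(-9, END)): offset=9
After 3 (read(2)): returned 'KL', offset=11
After 4 (read(6)): returned 'INRZQZ', offset=17
After 5 (tell()): offset=17
After 6 (tell()): offset=17
After 7 (read(7)): returned 'J', offset=18

Answer: 18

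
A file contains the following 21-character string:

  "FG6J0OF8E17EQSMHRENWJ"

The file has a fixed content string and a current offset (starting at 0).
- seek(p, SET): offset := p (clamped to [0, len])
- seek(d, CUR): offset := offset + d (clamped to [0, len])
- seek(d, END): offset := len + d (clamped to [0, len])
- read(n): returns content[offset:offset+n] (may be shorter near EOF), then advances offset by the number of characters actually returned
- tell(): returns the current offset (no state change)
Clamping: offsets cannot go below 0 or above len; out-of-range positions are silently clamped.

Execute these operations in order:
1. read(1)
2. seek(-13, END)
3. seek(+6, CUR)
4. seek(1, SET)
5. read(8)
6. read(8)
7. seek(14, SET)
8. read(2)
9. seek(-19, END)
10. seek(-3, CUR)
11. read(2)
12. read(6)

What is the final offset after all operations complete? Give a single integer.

After 1 (read(1)): returned 'F', offset=1
After 2 (seek(-13, END)): offset=8
After 3 (seek(+6, CUR)): offset=14
After 4 (seek(1, SET)): offset=1
After 5 (read(8)): returned 'G6J0OF8E', offset=9
After 6 (read(8)): returned '17EQSMHR', offset=17
After 7 (seek(14, SET)): offset=14
After 8 (read(2)): returned 'MH', offset=16
After 9 (seek(-19, END)): offset=2
After 10 (seek(-3, CUR)): offset=0
After 11 (read(2)): returned 'FG', offset=2
After 12 (read(6)): returned '6J0OF8', offset=8

Answer: 8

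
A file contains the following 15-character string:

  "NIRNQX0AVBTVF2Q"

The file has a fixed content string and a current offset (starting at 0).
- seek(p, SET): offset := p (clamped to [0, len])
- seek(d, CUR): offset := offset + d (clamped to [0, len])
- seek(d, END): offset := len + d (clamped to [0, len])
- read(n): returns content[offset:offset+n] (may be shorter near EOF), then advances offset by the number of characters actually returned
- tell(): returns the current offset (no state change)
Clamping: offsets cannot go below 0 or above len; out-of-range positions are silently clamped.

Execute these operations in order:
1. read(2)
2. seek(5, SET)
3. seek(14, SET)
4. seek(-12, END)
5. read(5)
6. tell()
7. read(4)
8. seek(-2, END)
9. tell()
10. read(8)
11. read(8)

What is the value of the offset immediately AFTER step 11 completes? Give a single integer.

Answer: 15

Derivation:
After 1 (read(2)): returned 'NI', offset=2
After 2 (seek(5, SET)): offset=5
After 3 (seek(14, SET)): offset=14
After 4 (seek(-12, END)): offset=3
After 5 (read(5)): returned 'NQX0A', offset=8
After 6 (tell()): offset=8
After 7 (read(4)): returned 'VBTV', offset=12
After 8 (seek(-2, END)): offset=13
After 9 (tell()): offset=13
After 10 (read(8)): returned '2Q', offset=15
After 11 (read(8)): returned '', offset=15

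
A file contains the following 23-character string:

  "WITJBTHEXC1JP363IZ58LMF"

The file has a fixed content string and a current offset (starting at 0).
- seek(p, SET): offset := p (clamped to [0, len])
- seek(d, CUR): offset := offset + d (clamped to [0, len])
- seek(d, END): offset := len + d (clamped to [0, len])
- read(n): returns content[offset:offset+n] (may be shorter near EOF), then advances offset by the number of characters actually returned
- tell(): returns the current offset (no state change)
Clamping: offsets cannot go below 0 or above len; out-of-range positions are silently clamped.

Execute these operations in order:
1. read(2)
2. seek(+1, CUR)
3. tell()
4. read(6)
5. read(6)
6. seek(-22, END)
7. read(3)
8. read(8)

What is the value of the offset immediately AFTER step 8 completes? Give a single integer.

After 1 (read(2)): returned 'WI', offset=2
After 2 (seek(+1, CUR)): offset=3
After 3 (tell()): offset=3
After 4 (read(6)): returned 'JBTHEX', offset=9
After 5 (read(6)): returned 'C1JP36', offset=15
After 6 (seek(-22, END)): offset=1
After 7 (read(3)): returned 'ITJ', offset=4
After 8 (read(8)): returned 'BTHEXC1J', offset=12

Answer: 12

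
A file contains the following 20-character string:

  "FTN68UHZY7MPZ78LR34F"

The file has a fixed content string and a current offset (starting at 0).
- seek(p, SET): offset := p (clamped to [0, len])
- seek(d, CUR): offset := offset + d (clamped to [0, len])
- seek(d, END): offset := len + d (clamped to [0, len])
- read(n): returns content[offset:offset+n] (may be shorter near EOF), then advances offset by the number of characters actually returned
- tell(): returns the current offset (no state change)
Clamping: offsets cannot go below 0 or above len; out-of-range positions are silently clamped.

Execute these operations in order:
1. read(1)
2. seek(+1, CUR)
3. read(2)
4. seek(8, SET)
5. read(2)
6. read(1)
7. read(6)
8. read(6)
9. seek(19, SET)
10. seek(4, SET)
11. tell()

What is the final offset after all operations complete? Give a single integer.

After 1 (read(1)): returned 'F', offset=1
After 2 (seek(+1, CUR)): offset=2
After 3 (read(2)): returned 'N6', offset=4
After 4 (seek(8, SET)): offset=8
After 5 (read(2)): returned 'Y7', offset=10
After 6 (read(1)): returned 'M', offset=11
After 7 (read(6)): returned 'PZ78LR', offset=17
After 8 (read(6)): returned '34F', offset=20
After 9 (seek(19, SET)): offset=19
After 10 (seek(4, SET)): offset=4
After 11 (tell()): offset=4

Answer: 4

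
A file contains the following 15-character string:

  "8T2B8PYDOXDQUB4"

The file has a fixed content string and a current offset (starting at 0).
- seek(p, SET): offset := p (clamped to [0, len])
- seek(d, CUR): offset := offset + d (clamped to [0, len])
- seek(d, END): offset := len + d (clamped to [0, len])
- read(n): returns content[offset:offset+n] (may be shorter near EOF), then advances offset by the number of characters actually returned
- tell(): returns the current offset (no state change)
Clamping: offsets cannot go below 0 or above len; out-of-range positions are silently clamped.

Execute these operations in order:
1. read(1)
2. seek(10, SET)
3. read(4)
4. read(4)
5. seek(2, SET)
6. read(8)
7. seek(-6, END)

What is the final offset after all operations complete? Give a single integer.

After 1 (read(1)): returned '8', offset=1
After 2 (seek(10, SET)): offset=10
After 3 (read(4)): returned 'DQUB', offset=14
After 4 (read(4)): returned '4', offset=15
After 5 (seek(2, SET)): offset=2
After 6 (read(8)): returned '2B8PYDOX', offset=10
After 7 (seek(-6, END)): offset=9

Answer: 9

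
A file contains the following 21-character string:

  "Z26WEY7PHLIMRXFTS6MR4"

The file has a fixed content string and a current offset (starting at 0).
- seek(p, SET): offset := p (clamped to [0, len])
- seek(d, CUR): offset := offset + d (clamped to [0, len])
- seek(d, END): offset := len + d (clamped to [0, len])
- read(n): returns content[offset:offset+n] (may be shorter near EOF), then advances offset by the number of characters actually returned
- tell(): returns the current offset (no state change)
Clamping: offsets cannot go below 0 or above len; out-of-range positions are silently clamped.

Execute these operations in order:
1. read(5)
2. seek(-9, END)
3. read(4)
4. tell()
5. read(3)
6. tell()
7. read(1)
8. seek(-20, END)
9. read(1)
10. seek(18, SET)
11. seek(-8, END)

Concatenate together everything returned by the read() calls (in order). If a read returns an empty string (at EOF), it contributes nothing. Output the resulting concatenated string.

Answer: Z26WERXFTS6MR2

Derivation:
After 1 (read(5)): returned 'Z26WE', offset=5
After 2 (seek(-9, END)): offset=12
After 3 (read(4)): returned 'RXFT', offset=16
After 4 (tell()): offset=16
After 5 (read(3)): returned 'S6M', offset=19
After 6 (tell()): offset=19
After 7 (read(1)): returned 'R', offset=20
After 8 (seek(-20, END)): offset=1
After 9 (read(1)): returned '2', offset=2
After 10 (seek(18, SET)): offset=18
After 11 (seek(-8, END)): offset=13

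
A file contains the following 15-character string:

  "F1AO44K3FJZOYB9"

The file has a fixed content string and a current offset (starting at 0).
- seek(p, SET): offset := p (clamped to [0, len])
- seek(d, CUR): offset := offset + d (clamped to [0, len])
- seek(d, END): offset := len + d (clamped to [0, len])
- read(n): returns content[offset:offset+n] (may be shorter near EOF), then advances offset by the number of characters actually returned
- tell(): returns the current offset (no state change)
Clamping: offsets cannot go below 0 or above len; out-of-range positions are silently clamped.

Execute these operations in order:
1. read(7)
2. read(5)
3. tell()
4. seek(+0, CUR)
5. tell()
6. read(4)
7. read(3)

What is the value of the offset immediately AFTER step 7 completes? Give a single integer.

Answer: 15

Derivation:
After 1 (read(7)): returned 'F1AO44K', offset=7
After 2 (read(5)): returned '3FJZO', offset=12
After 3 (tell()): offset=12
After 4 (seek(+0, CUR)): offset=12
After 5 (tell()): offset=12
After 6 (read(4)): returned 'YB9', offset=15
After 7 (read(3)): returned '', offset=15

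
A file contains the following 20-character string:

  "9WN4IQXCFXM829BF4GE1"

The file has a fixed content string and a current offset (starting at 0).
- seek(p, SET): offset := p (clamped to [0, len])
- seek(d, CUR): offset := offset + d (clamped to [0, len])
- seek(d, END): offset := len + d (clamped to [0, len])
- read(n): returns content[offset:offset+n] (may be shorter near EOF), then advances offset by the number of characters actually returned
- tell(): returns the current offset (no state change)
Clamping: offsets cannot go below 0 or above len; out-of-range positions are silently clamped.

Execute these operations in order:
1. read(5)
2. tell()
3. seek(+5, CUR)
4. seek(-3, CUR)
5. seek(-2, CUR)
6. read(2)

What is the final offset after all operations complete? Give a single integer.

After 1 (read(5)): returned '9WN4I', offset=5
After 2 (tell()): offset=5
After 3 (seek(+5, CUR)): offset=10
After 4 (seek(-3, CUR)): offset=7
After 5 (seek(-2, CUR)): offset=5
After 6 (read(2)): returned 'QX', offset=7

Answer: 7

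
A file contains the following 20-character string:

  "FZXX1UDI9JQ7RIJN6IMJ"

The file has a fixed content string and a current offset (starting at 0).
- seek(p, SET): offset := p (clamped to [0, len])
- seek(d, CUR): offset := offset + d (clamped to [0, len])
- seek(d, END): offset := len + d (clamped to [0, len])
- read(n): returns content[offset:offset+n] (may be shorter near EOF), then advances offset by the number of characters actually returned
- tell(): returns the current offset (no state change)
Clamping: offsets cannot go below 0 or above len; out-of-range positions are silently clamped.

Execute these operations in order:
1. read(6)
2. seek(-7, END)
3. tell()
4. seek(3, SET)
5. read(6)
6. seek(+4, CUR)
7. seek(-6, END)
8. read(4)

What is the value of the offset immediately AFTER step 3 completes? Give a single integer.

After 1 (read(6)): returned 'FZXX1U', offset=6
After 2 (seek(-7, END)): offset=13
After 3 (tell()): offset=13

Answer: 13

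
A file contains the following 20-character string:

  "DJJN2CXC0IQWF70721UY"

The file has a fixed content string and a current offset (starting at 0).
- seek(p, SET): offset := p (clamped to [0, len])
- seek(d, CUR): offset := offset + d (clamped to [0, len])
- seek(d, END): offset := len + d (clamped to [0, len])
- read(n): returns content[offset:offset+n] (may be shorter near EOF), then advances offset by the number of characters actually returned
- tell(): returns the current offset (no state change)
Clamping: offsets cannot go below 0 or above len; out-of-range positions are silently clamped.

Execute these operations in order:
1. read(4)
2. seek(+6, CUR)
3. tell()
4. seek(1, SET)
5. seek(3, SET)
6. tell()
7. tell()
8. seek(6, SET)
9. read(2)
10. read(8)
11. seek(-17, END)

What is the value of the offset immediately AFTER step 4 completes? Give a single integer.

Answer: 1

Derivation:
After 1 (read(4)): returned 'DJJN', offset=4
After 2 (seek(+6, CUR)): offset=10
After 3 (tell()): offset=10
After 4 (seek(1, SET)): offset=1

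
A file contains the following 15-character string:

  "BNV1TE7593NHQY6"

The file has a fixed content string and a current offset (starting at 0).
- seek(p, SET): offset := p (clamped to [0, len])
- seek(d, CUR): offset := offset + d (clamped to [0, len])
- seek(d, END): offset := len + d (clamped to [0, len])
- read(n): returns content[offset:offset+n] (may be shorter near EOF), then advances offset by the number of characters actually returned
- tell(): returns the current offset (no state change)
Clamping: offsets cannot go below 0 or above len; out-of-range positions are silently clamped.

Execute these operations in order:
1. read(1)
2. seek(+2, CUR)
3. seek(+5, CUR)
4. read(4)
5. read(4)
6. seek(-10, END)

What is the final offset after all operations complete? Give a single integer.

Answer: 5

Derivation:
After 1 (read(1)): returned 'B', offset=1
After 2 (seek(+2, CUR)): offset=3
After 3 (seek(+5, CUR)): offset=8
After 4 (read(4)): returned '93NH', offset=12
After 5 (read(4)): returned 'QY6', offset=15
After 6 (seek(-10, END)): offset=5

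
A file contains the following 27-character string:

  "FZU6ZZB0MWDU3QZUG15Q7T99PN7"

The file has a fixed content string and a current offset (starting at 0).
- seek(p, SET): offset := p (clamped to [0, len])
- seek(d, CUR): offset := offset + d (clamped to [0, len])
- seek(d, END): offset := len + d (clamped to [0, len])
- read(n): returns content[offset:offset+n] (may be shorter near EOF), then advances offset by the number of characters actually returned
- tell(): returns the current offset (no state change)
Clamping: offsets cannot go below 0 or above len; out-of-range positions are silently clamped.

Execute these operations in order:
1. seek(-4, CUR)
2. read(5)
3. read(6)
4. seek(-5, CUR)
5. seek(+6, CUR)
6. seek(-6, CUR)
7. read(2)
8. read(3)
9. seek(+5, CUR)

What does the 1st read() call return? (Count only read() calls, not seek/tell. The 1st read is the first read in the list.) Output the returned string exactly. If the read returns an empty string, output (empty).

Answer: FZU6Z

Derivation:
After 1 (seek(-4, CUR)): offset=0
After 2 (read(5)): returned 'FZU6Z', offset=5
After 3 (read(6)): returned 'ZB0MWD', offset=11
After 4 (seek(-5, CUR)): offset=6
After 5 (seek(+6, CUR)): offset=12
After 6 (seek(-6, CUR)): offset=6
After 7 (read(2)): returned 'B0', offset=8
After 8 (read(3)): returned 'MWD', offset=11
After 9 (seek(+5, CUR)): offset=16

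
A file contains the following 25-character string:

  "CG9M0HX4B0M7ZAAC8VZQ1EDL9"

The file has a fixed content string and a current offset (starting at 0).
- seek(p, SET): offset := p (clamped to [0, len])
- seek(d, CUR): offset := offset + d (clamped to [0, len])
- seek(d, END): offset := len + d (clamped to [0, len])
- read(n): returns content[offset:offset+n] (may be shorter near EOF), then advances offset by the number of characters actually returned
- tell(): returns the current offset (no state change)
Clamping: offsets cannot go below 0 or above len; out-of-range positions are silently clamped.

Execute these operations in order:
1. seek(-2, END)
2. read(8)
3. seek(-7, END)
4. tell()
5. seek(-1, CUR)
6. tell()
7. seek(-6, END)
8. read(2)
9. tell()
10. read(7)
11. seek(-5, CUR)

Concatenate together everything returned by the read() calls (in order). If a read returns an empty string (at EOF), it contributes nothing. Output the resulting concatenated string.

Answer: L9Q1EDL9

Derivation:
After 1 (seek(-2, END)): offset=23
After 2 (read(8)): returned 'L9', offset=25
After 3 (seek(-7, END)): offset=18
After 4 (tell()): offset=18
After 5 (seek(-1, CUR)): offset=17
After 6 (tell()): offset=17
After 7 (seek(-6, END)): offset=19
After 8 (read(2)): returned 'Q1', offset=21
After 9 (tell()): offset=21
After 10 (read(7)): returned 'EDL9', offset=25
After 11 (seek(-5, CUR)): offset=20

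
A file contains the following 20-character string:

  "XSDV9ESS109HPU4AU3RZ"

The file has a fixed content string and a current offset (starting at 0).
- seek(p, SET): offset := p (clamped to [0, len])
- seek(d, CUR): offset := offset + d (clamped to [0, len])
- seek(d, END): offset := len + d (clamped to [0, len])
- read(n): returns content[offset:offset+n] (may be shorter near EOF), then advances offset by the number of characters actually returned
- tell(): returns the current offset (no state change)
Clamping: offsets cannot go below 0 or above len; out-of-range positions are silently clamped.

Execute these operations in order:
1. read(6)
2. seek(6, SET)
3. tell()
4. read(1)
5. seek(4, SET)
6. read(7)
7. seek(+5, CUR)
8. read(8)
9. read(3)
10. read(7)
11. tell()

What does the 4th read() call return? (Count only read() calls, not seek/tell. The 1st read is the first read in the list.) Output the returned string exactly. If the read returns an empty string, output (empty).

After 1 (read(6)): returned 'XSDV9E', offset=6
After 2 (seek(6, SET)): offset=6
After 3 (tell()): offset=6
After 4 (read(1)): returned 'S', offset=7
After 5 (seek(4, SET)): offset=4
After 6 (read(7)): returned '9ESS109', offset=11
After 7 (seek(+5, CUR)): offset=16
After 8 (read(8)): returned 'U3RZ', offset=20
After 9 (read(3)): returned '', offset=20
After 10 (read(7)): returned '', offset=20
After 11 (tell()): offset=20

Answer: U3RZ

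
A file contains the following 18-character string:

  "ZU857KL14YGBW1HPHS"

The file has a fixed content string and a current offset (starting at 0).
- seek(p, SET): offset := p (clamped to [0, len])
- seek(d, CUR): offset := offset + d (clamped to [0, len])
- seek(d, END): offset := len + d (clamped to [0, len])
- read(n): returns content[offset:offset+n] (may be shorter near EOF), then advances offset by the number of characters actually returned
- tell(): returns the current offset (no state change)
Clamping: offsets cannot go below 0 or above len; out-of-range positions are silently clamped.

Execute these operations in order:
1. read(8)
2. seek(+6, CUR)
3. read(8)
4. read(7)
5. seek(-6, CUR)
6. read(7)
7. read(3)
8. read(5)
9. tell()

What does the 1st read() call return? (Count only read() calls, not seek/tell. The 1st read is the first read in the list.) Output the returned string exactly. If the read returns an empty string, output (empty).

After 1 (read(8)): returned 'ZU857KL1', offset=8
After 2 (seek(+6, CUR)): offset=14
After 3 (read(8)): returned 'HPHS', offset=18
After 4 (read(7)): returned '', offset=18
After 5 (seek(-6, CUR)): offset=12
After 6 (read(7)): returned 'W1HPHS', offset=18
After 7 (read(3)): returned '', offset=18
After 8 (read(5)): returned '', offset=18
After 9 (tell()): offset=18

Answer: ZU857KL1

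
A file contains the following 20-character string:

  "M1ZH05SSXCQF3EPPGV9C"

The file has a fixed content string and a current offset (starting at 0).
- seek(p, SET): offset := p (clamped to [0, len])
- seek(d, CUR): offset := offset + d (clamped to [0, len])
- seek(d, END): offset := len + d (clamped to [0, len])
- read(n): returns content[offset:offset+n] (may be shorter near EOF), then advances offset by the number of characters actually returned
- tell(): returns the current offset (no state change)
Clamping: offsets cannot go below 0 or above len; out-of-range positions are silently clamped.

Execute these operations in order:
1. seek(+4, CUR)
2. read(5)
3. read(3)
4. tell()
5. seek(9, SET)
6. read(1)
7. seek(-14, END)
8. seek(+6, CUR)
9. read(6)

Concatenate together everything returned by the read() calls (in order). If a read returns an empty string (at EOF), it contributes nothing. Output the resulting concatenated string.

After 1 (seek(+4, CUR)): offset=4
After 2 (read(5)): returned '05SSX', offset=9
After 3 (read(3)): returned 'CQF', offset=12
After 4 (tell()): offset=12
After 5 (seek(9, SET)): offset=9
After 6 (read(1)): returned 'C', offset=10
After 7 (seek(-14, END)): offset=6
After 8 (seek(+6, CUR)): offset=12
After 9 (read(6)): returned '3EPPGV', offset=18

Answer: 05SSXCQFC3EPPGV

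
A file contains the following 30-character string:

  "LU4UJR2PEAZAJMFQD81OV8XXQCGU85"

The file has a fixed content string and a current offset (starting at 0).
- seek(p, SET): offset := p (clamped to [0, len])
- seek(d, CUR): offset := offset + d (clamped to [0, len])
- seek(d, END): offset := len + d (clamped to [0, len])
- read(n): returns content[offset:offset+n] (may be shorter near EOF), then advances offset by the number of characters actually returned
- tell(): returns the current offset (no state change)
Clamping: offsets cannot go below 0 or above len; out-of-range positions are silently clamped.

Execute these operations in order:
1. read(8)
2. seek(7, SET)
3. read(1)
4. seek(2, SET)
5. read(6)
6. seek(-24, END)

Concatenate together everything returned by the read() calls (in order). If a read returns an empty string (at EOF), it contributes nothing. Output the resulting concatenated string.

Answer: LU4UJR2PP4UJR2P

Derivation:
After 1 (read(8)): returned 'LU4UJR2P', offset=8
After 2 (seek(7, SET)): offset=7
After 3 (read(1)): returned 'P', offset=8
After 4 (seek(2, SET)): offset=2
After 5 (read(6)): returned '4UJR2P', offset=8
After 6 (seek(-24, END)): offset=6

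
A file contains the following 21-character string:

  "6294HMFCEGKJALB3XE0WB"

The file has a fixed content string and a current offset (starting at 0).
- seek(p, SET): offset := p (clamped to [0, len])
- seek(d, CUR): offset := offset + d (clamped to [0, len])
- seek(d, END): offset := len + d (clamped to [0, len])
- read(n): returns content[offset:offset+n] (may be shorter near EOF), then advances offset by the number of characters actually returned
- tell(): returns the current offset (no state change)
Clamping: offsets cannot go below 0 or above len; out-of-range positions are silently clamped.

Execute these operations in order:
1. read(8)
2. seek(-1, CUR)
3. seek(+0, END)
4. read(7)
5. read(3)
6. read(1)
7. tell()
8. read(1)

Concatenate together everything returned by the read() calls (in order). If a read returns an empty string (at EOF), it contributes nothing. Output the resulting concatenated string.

After 1 (read(8)): returned '6294HMFC', offset=8
After 2 (seek(-1, CUR)): offset=7
After 3 (seek(+0, END)): offset=21
After 4 (read(7)): returned '', offset=21
After 5 (read(3)): returned '', offset=21
After 6 (read(1)): returned '', offset=21
After 7 (tell()): offset=21
After 8 (read(1)): returned '', offset=21

Answer: 6294HMFC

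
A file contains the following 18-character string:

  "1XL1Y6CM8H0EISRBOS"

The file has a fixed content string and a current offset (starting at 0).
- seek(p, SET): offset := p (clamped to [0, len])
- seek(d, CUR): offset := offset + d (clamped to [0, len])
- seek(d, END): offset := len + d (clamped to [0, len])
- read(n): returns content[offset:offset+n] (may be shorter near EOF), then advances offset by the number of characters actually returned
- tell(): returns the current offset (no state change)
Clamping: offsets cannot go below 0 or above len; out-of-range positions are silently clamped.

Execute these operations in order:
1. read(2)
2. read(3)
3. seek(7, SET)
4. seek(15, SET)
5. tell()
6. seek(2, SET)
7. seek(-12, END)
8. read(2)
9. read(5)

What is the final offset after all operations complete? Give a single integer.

Answer: 13

Derivation:
After 1 (read(2)): returned '1X', offset=2
After 2 (read(3)): returned 'L1Y', offset=5
After 3 (seek(7, SET)): offset=7
After 4 (seek(15, SET)): offset=15
After 5 (tell()): offset=15
After 6 (seek(2, SET)): offset=2
After 7 (seek(-12, END)): offset=6
After 8 (read(2)): returned 'CM', offset=8
After 9 (read(5)): returned '8H0EI', offset=13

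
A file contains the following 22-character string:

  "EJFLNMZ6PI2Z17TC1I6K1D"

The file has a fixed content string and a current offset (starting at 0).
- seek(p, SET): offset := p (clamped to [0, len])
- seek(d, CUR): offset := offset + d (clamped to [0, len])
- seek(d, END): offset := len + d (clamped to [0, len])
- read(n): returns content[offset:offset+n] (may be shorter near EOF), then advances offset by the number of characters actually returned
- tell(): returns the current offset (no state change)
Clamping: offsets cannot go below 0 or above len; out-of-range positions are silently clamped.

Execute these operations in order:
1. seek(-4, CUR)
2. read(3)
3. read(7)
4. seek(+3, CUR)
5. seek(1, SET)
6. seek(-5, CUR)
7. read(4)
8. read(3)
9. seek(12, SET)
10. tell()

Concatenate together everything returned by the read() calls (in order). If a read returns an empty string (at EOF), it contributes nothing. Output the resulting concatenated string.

Answer: EJFLNMZ6PIEJFLNMZ

Derivation:
After 1 (seek(-4, CUR)): offset=0
After 2 (read(3)): returned 'EJF', offset=3
After 3 (read(7)): returned 'LNMZ6PI', offset=10
After 4 (seek(+3, CUR)): offset=13
After 5 (seek(1, SET)): offset=1
After 6 (seek(-5, CUR)): offset=0
After 7 (read(4)): returned 'EJFL', offset=4
After 8 (read(3)): returned 'NMZ', offset=7
After 9 (seek(12, SET)): offset=12
After 10 (tell()): offset=12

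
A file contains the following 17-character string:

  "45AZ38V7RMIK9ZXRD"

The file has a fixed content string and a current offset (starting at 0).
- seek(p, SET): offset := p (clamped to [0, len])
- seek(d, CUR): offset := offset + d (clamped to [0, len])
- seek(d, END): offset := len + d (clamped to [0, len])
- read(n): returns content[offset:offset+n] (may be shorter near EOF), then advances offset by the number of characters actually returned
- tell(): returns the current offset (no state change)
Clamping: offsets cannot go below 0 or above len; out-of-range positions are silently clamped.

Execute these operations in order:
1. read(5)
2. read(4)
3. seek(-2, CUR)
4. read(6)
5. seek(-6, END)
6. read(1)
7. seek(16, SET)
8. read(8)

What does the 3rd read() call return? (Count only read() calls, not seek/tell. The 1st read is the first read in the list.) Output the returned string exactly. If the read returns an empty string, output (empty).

Answer: 7RMIK9

Derivation:
After 1 (read(5)): returned '45AZ3', offset=5
After 2 (read(4)): returned '8V7R', offset=9
After 3 (seek(-2, CUR)): offset=7
After 4 (read(6)): returned '7RMIK9', offset=13
After 5 (seek(-6, END)): offset=11
After 6 (read(1)): returned 'K', offset=12
After 7 (seek(16, SET)): offset=16
After 8 (read(8)): returned 'D', offset=17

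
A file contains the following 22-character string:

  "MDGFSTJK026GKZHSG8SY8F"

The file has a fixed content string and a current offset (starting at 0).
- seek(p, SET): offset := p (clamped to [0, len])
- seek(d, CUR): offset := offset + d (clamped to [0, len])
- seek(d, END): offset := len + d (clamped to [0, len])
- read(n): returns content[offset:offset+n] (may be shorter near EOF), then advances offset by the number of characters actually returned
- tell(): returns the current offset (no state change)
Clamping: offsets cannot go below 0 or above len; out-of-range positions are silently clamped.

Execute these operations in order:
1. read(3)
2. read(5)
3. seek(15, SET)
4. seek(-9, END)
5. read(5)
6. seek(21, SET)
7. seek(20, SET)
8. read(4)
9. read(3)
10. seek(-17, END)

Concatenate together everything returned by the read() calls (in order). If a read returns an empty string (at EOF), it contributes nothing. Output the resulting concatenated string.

Answer: MDGFSTJKZHSG88F

Derivation:
After 1 (read(3)): returned 'MDG', offset=3
After 2 (read(5)): returned 'FSTJK', offset=8
After 3 (seek(15, SET)): offset=15
After 4 (seek(-9, END)): offset=13
After 5 (read(5)): returned 'ZHSG8', offset=18
After 6 (seek(21, SET)): offset=21
After 7 (seek(20, SET)): offset=20
After 8 (read(4)): returned '8F', offset=22
After 9 (read(3)): returned '', offset=22
After 10 (seek(-17, END)): offset=5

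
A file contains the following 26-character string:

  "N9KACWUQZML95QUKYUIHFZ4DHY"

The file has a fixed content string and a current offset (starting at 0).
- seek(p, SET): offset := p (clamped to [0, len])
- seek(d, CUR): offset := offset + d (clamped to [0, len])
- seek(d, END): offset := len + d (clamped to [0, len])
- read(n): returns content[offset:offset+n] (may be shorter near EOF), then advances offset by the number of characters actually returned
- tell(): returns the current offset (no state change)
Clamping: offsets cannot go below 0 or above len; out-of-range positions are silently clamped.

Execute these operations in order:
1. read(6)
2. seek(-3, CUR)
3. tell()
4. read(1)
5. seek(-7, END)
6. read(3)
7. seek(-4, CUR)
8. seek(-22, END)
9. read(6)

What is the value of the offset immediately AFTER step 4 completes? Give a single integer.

After 1 (read(6)): returned 'N9KACW', offset=6
After 2 (seek(-3, CUR)): offset=3
After 3 (tell()): offset=3
After 4 (read(1)): returned 'A', offset=4

Answer: 4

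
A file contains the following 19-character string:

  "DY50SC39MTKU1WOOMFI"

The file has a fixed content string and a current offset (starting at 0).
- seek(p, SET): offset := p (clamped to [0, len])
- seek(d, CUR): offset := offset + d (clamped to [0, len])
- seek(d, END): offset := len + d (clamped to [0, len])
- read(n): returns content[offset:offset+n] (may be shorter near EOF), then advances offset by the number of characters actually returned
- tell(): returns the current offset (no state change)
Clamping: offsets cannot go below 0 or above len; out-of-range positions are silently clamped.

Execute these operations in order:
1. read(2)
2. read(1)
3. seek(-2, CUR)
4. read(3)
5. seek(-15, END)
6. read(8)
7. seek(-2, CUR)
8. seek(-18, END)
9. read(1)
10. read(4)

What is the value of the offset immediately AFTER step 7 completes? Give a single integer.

Answer: 10

Derivation:
After 1 (read(2)): returned 'DY', offset=2
After 2 (read(1)): returned '5', offset=3
After 3 (seek(-2, CUR)): offset=1
After 4 (read(3)): returned 'Y50', offset=4
After 5 (seek(-15, END)): offset=4
After 6 (read(8)): returned 'SC39MTKU', offset=12
After 7 (seek(-2, CUR)): offset=10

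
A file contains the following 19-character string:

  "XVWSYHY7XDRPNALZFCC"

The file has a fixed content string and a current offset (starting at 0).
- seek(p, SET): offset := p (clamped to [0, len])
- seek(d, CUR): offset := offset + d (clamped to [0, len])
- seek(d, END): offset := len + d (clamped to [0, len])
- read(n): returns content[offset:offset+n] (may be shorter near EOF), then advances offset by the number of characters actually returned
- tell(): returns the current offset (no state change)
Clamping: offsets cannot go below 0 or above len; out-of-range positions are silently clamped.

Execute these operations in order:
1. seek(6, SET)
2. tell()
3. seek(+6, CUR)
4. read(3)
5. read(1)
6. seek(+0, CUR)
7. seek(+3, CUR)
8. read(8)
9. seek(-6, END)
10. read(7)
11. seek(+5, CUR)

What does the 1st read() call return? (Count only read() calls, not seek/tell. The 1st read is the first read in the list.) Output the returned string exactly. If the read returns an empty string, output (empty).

Answer: NAL

Derivation:
After 1 (seek(6, SET)): offset=6
After 2 (tell()): offset=6
After 3 (seek(+6, CUR)): offset=12
After 4 (read(3)): returned 'NAL', offset=15
After 5 (read(1)): returned 'Z', offset=16
After 6 (seek(+0, CUR)): offset=16
After 7 (seek(+3, CUR)): offset=19
After 8 (read(8)): returned '', offset=19
After 9 (seek(-6, END)): offset=13
After 10 (read(7)): returned 'ALZFCC', offset=19
After 11 (seek(+5, CUR)): offset=19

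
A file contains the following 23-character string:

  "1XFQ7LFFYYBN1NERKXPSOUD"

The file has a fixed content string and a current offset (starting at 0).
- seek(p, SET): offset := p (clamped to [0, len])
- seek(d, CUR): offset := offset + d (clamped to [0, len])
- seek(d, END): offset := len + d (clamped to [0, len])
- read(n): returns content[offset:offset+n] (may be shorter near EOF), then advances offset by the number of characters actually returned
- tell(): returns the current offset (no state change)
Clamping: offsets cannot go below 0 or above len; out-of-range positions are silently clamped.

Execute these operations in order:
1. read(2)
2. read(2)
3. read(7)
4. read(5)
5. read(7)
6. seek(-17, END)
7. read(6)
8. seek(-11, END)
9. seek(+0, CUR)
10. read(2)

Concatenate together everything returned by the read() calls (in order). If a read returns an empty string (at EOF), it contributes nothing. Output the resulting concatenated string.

After 1 (read(2)): returned '1X', offset=2
After 2 (read(2)): returned 'FQ', offset=4
After 3 (read(7)): returned '7LFFYYB', offset=11
After 4 (read(5)): returned 'N1NER', offset=16
After 5 (read(7)): returned 'KXPSOUD', offset=23
After 6 (seek(-17, END)): offset=6
After 7 (read(6)): returned 'FFYYBN', offset=12
After 8 (seek(-11, END)): offset=12
After 9 (seek(+0, CUR)): offset=12
After 10 (read(2)): returned '1N', offset=14

Answer: 1XFQ7LFFYYBN1NERKXPSOUDFFYYBN1N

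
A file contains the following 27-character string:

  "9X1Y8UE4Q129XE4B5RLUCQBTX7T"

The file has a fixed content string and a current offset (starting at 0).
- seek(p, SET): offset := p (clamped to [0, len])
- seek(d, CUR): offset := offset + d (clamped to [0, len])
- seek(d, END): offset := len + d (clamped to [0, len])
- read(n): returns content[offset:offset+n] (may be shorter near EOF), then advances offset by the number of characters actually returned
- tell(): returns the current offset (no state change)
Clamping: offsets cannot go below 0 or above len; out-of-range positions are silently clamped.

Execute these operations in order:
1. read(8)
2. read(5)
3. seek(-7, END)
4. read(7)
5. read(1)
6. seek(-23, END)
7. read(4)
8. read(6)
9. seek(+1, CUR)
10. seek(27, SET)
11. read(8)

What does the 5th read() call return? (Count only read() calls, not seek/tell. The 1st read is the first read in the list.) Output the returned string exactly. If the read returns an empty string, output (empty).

Answer: 8UE4

Derivation:
After 1 (read(8)): returned '9X1Y8UE4', offset=8
After 2 (read(5)): returned 'Q129X', offset=13
After 3 (seek(-7, END)): offset=20
After 4 (read(7)): returned 'CQBTX7T', offset=27
After 5 (read(1)): returned '', offset=27
After 6 (seek(-23, END)): offset=4
After 7 (read(4)): returned '8UE4', offset=8
After 8 (read(6)): returned 'Q129XE', offset=14
After 9 (seek(+1, CUR)): offset=15
After 10 (seek(27, SET)): offset=27
After 11 (read(8)): returned '', offset=27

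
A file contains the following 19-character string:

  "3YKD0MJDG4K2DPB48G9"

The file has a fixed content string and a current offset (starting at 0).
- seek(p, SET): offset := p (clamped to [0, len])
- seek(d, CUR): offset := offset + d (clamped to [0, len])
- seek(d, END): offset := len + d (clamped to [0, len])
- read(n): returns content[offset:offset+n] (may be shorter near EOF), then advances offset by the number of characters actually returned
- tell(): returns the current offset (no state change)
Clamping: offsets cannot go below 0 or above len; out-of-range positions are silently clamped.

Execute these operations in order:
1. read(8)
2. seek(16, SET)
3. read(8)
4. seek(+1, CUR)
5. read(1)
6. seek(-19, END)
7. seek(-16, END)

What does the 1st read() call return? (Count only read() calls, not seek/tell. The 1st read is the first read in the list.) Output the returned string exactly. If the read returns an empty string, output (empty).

After 1 (read(8)): returned '3YKD0MJD', offset=8
After 2 (seek(16, SET)): offset=16
After 3 (read(8)): returned '8G9', offset=19
After 4 (seek(+1, CUR)): offset=19
After 5 (read(1)): returned '', offset=19
After 6 (seek(-19, END)): offset=0
After 7 (seek(-16, END)): offset=3

Answer: 3YKD0MJD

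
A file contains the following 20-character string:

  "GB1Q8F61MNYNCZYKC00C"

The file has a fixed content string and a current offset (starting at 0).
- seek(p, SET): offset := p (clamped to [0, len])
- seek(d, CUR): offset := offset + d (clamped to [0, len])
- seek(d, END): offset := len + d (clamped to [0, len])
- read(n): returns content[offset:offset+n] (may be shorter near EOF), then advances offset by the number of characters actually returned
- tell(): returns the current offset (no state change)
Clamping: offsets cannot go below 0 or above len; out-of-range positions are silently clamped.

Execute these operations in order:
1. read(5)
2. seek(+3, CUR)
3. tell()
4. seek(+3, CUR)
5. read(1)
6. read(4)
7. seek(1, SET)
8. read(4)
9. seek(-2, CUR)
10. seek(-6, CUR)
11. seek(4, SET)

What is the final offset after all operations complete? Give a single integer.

Answer: 4

Derivation:
After 1 (read(5)): returned 'GB1Q8', offset=5
After 2 (seek(+3, CUR)): offset=8
After 3 (tell()): offset=8
After 4 (seek(+3, CUR)): offset=11
After 5 (read(1)): returned 'N', offset=12
After 6 (read(4)): returned 'CZYK', offset=16
After 7 (seek(1, SET)): offset=1
After 8 (read(4)): returned 'B1Q8', offset=5
After 9 (seek(-2, CUR)): offset=3
After 10 (seek(-6, CUR)): offset=0
After 11 (seek(4, SET)): offset=4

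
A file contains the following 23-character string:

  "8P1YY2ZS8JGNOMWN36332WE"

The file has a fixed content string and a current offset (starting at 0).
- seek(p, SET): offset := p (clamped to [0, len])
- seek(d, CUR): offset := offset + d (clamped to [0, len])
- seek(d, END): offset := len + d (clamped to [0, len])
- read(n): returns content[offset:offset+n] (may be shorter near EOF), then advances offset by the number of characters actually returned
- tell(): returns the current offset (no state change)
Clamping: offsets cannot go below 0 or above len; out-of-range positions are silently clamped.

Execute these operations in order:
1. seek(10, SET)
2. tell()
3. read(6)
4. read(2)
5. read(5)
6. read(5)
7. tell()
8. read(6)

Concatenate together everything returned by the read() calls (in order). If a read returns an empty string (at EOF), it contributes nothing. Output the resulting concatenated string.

Answer: GNOMWN36332WE

Derivation:
After 1 (seek(10, SET)): offset=10
After 2 (tell()): offset=10
After 3 (read(6)): returned 'GNOMWN', offset=16
After 4 (read(2)): returned '36', offset=18
After 5 (read(5)): returned '332WE', offset=23
After 6 (read(5)): returned '', offset=23
After 7 (tell()): offset=23
After 8 (read(6)): returned '', offset=23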